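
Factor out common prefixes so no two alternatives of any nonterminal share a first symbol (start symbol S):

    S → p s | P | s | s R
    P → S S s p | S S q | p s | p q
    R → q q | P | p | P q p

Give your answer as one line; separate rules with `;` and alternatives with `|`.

S → p s | P | s S'; P → S S P' | p P''; R → q q | p | P R'; S' → ε | R; P' → s p | q; P'' → s | q; R' → ε | q p

S has alternatives sharing prefix 's': factor to S → s S' with S' → ε | R.
P has alternatives sharing prefix 'S S': factor to P → S S P' with P' → s p | q.
P has alternatives sharing prefix 'p': factor to P → p P'' with P'' → s | q.
R has alternatives sharing prefix 'P': factor to R → P R' with R' → ε | q p.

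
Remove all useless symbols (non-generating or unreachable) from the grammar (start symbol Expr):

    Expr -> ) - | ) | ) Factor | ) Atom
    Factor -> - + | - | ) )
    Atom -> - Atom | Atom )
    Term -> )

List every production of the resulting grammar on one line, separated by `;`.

Expr -> ) - | ) | ) Factor; Factor -> - + | - | ) )

Generating nonterminals: {Expr, Factor, Term}.
Reachable from Expr after that: {Expr, Factor}.
Removed useless symbols: {Atom, Term} and every production mentioning them.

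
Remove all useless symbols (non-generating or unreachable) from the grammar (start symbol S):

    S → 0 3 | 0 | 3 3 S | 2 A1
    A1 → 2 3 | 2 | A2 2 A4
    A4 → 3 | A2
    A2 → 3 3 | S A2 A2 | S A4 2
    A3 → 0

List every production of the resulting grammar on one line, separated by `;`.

S → 0 3 | 0 | 3 3 S | 2 A1; A1 → 2 3 | 2 | A2 2 A4; A4 → 3 | A2; A2 → 3 3 | S A2 A2 | S A4 2

Generating nonterminals: {A1, A2, A3, A4, S}.
Reachable from S after that: {A1, A2, A4, S}.
Removed useless symbols: {A3} and every production mentioning them.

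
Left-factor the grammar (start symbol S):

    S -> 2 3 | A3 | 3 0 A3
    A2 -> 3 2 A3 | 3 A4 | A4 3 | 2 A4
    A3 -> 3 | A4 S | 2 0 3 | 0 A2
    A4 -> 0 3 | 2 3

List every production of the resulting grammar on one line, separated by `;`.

A2 has alternatives sharing prefix '3': factor to A2 → 3 A2' with A2' → 2 A3 | A4.

S -> 2 3 | A3 | 3 0 A3; A2 -> A4 3 | 2 A4 | 3 A2'; A3 -> 3 | A4 S | 2 0 3 | 0 A2; A4 -> 0 3 | 2 3; A2' -> 2 A3 | A4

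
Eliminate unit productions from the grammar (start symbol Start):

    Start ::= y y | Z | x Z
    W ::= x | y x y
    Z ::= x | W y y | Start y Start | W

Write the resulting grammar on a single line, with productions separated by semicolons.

Unit pairs: Start ⇒* {W, Z}; Z ⇒* {W}.
Replace each nonterminal's rules with the union of the non-unit rules of every nonterminal it unit-derives.

Start ::= x | W y y | Start y Start | y y | x Z | y x y; W ::= x | y x y; Z ::= x | W y y | Start y Start | y x y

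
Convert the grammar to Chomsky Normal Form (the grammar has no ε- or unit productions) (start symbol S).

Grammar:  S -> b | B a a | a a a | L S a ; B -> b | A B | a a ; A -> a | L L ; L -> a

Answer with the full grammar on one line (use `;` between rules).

S -> b | B Y1 | X1 Y2 | L Y3; B -> b | A B | X1 X1; A -> a | L L; L -> a; X1 -> a; Y1 -> X1 X1; Y2 -> X1 X1; Y3 -> S X1

Introduce a nonterminal for each terminal appearing in a rule of length ≥ 2: X1 → a.
Binarize each right-hand side of length ≥ 3 by chaining fresh nonterminals (Y1, Y2, …): affected rules were S → B X1 X1; S → X1 X1 X1; S → L S X1.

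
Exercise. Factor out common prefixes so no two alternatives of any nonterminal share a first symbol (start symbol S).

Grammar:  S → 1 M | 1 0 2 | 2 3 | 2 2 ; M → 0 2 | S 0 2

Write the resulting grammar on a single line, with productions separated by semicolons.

S → 1 S' | 2 S''; M → 0 2 | S 0 2; S' → M | 0 2; S'' → 3 | 2

S has alternatives sharing prefix '1': factor to S → 1 S' with S' → M | 0 2.
S has alternatives sharing prefix '2': factor to S → 2 S'' with S'' → 3 | 2.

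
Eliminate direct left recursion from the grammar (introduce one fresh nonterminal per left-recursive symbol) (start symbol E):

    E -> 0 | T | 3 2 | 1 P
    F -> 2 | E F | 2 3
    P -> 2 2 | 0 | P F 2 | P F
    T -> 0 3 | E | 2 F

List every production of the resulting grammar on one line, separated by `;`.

Left recursion appears on P.
For P: α = {F 2, F}, β = {2 2, 0}. Rewrite as P → β P' and P' → α P' | ε.

E -> 0 | T | 3 2 | 1 P; F -> 2 | E F | 2 3; P -> 2 2 P' | 0 P'; T -> 0 3 | E | 2 F; P' -> F 2 P' | F P' | ε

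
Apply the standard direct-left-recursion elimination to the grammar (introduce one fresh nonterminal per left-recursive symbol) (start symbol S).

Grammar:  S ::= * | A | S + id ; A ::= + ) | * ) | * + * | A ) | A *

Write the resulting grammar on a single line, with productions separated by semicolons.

Left recursion appears on S, A.
For S: α = {+ id}, β = {*, A}. Rewrite as S → β S' and S' → α S' | ε.
For A: α = {), *}, β = {+ ), * ), * + *}. Rewrite as A → β A' and A' → α A' | ε.

S ::= * S' | A S'; A ::= + ) A' | * ) A' | * + * A'; S' ::= + id S' | epsilon; A' ::= ) A' | * A' | epsilon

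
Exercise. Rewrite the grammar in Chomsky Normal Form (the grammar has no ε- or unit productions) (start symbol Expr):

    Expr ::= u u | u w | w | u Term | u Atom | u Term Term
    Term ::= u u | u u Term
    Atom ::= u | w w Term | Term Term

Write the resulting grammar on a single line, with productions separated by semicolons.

Expr ::= X1 X1 | X1 X2 | w | X1 Term | X1 Atom | X1 Y1; Term ::= X1 X1 | X1 Y2; Atom ::= u | X2 Y3 | Term Term; X1 ::= u; X2 ::= w; Y1 ::= Term Term; Y2 ::= X1 Term; Y3 ::= X2 Term

Introduce a nonterminal for each terminal appearing in a rule of length ≥ 2: X1 → u, X2 → w.
Binarize each right-hand side of length ≥ 3 by chaining fresh nonterminals (Y1, Y2, …): affected rules were Expr → X1 Term Term; Term → X1 X1 Term; Atom → X2 X2 Term.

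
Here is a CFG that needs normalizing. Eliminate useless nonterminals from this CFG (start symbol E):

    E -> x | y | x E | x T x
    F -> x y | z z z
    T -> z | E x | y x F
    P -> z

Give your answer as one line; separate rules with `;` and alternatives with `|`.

Generating nonterminals: {E, F, P, T}.
Reachable from E after that: {E, F, T}.
Removed useless symbols: {P} and every production mentioning them.

E -> x | y | x E | x T x; F -> x y | z z z; T -> z | E x | y x F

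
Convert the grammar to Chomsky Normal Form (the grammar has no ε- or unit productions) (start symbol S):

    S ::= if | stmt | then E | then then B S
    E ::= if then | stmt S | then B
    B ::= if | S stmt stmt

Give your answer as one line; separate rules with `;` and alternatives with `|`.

S ::= if | stmt | X1 E | X1 Y1; E ::= X2 X1 | X3 S | X1 B; B ::= if | S Y3; X1 ::= then; X2 ::= if; X3 ::= stmt; Y1 ::= X1 Y2; Y2 ::= B S; Y3 ::= X3 X3

Introduce a nonterminal for each terminal appearing in a rule of length ≥ 2: X1 → then, X2 → if, X3 → stmt.
Binarize each right-hand side of length ≥ 3 by chaining fresh nonterminals (Y1, Y2, …): affected rules were S → X1 X1 B S; B → S X3 X3.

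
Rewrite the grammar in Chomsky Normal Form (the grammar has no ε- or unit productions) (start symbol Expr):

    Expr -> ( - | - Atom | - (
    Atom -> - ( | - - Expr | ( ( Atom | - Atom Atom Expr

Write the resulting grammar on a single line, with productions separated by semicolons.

Expr -> X1 X2 | X2 Atom | X2 X1; Atom -> X2 X1 | X2 Y1 | X1 Y2 | X2 Y3; X1 -> (; X2 -> -; Y1 -> X2 Expr; Y2 -> X1 Atom; Y3 -> Atom Y4; Y4 -> Atom Expr

Introduce a nonterminal for each terminal appearing in a rule of length ≥ 2: X1 → (, X2 → -.
Binarize each right-hand side of length ≥ 3 by chaining fresh nonterminals (Y1, Y2, …): affected rules were Atom → X2 X2 Expr; Atom → X1 X1 Atom; Atom → X2 Atom Atom Expr.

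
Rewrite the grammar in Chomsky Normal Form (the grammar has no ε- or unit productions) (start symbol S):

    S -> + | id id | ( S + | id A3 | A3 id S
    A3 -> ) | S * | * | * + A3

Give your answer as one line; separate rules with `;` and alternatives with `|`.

Introduce a nonterminal for each terminal appearing in a rule of length ≥ 2: X1 → id, X2 → (, X3 → +, X4 → *.
Binarize each right-hand side of length ≥ 3 by chaining fresh nonterminals (Y1, Y2, …): affected rules were S → X2 S X3; S → A3 X1 S; A3 → X4 X3 A3.

S -> + | X1 X1 | X2 Y1 | X1 A3 | A3 Y2; A3 -> ) | S X4 | * | X4 Y3; X1 -> id; X2 -> (; X3 -> +; X4 -> *; Y1 -> S X3; Y2 -> X1 S; Y3 -> X3 A3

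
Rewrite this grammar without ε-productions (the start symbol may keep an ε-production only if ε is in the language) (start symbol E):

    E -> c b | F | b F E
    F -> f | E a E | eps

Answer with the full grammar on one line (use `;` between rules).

The nullable symbols are {E, F}.
ε ∈ L(G) since E is nullable, so keep E → ε.
Expand every rule over subsets of its nullable positions: E → b F E gives b F E | b F | b E | b. F → E a E gives E a E | E a | a E | a.

E -> c b | F | b F E | b F | b E | b | ε; F -> f | E a E | E a | a E | a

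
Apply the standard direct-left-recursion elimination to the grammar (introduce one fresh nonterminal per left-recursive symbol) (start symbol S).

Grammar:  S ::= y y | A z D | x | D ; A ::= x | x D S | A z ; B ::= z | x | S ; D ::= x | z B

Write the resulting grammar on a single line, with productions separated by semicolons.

S ::= y y | A z D | x | D; A ::= x A' | x D S A'; B ::= z | x | S; D ::= x | z B; A' ::= z A' | ε

Left recursion appears on A.
For A: α = {z}, β = {x, x D S}. Rewrite as A → β A' and A' → α A' | ε.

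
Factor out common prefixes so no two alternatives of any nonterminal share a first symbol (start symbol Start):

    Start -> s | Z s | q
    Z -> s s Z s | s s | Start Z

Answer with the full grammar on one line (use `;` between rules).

Z has alternatives sharing prefix 's s': factor to Z → s s Z1 with Z1 → Z s | ε.

Start -> s | Z s | q; Z -> Start Z | s s Z1; Z1 -> Z s | ε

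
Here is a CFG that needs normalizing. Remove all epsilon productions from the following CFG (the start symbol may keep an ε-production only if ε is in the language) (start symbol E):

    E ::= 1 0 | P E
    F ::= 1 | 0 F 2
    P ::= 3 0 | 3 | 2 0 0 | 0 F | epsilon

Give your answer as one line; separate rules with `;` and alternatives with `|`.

E ::= 1 0 | P E; F ::= 1 | 0 F 2; P ::= 3 0 | 3 | 2 0 0 | 0 F

Nullable nonterminals: {P}.
ε ∉ L(G), so no ε-production is kept.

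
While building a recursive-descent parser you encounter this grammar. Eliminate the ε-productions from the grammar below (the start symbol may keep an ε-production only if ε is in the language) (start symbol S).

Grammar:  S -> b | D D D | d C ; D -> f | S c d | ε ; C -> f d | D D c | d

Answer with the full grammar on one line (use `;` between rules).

S -> b | D D D | D D | D | d C | ε; D -> f | S c d | c d; C -> f d | D D c | D c | c | d

The nullable symbols are {D, S}.
ε ∈ L(G) since S is nullable, so keep S → ε.
For each production, add variants omitting each subset of nullable occurrences: S → D D D gives D D D | D D | D. D → S c d gives S c d | c d. C → D D c gives D D c | D c | c.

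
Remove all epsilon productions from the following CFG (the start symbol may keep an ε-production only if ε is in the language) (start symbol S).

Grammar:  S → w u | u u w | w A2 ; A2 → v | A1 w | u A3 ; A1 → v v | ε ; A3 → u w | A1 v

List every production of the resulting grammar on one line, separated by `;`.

Nullable set = {A1}.
ε ∉ L(G), so no ε-production is kept.
For each production, add variants omitting each subset of nullable occurrences: A2 → A1 w gives A1 w | w. A3 → A1 v gives A1 v | v.

S → w u | u u w | w A2; A2 → v | A1 w | w | u A3; A1 → v v; A3 → u w | A1 v | v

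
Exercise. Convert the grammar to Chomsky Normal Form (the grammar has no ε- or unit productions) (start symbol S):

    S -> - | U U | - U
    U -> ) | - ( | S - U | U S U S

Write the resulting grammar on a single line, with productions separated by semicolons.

Introduce a nonterminal for each terminal appearing in a rule of length ≥ 2: X1 → -, X2 → (.
Binarize each right-hand side of length ≥ 3 by chaining fresh nonterminals (Y1, Y2, …): affected rules were U → S X1 U; U → U S U S.

S -> - | U U | X1 U; U -> ) | X1 X2 | S Y1 | U Y2; X1 -> -; X2 -> (; Y1 -> X1 U; Y2 -> S Y3; Y3 -> U S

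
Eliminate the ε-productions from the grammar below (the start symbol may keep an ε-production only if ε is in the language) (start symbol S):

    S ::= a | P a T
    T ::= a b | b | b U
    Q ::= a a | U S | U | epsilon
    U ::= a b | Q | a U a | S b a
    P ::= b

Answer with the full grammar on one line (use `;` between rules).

S ::= a | P a T; T ::= a b | b | b U; Q ::= a a | U S | S | U; U ::= a b | Q | a U a | a a | S b a; P ::= b

Nullable set = {Q, U}.
ε ∉ L(G), so no ε-production is kept.
For each production, add variants omitting each subset of nullable occurrences: Q → U S gives U S | S. U → a U a gives a U a | a a.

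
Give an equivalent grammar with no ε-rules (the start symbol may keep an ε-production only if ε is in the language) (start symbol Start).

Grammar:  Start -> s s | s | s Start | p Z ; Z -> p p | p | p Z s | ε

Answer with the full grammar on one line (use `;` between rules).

Nullable set = {Z}.
ε ∉ L(G), so no ε-production is kept.
For each production, add variants omitting each subset of nullable occurrences: Start → p Z gives p Z | p. Z → p Z s gives p Z s | p s.

Start -> s s | s | s Start | p Z | p; Z -> p p | p | p Z s | p s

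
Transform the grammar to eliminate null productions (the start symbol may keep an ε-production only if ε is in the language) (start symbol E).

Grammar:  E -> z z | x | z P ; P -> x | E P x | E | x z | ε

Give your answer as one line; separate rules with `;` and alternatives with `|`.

Nullable nonterminals: {P}.
ε ∉ L(G), so no ε-production is kept.
Expand every rule over subsets of its nullable positions: E → z P gives z P | z. P → E P x gives E P x | E x.

E -> z z | x | z P | z; P -> x | E P x | E x | E | x z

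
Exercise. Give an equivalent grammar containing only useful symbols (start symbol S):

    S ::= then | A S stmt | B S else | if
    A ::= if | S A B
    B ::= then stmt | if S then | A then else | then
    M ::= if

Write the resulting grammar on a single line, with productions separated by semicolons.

Generating nonterminals: {A, B, M, S}.
Reachable from S after that: {A, B, S}.
Removed useless symbols: {M} and every production mentioning them.

S ::= then | A S stmt | B S else | if; A ::= if | S A B; B ::= then stmt | if S then | A then else | then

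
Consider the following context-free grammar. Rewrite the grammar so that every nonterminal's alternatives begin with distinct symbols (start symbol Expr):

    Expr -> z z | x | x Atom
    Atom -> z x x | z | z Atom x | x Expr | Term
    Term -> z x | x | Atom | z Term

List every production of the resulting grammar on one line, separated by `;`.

Expr -> z z | x Expr1; Atom -> x Expr | Term | z Atom1; Term -> x | Atom | z Term1; Expr1 -> epsilon | Atom; Atom1 -> x x | epsilon | Atom x; Term1 -> x | Term

Expr has alternatives sharing prefix 'x': factor to Expr → x Expr1 with Expr1 → ε | Atom.
Atom has alternatives sharing prefix 'z': factor to Atom → z Atom1 with Atom1 → x x | ε | Atom x.
Term has alternatives sharing prefix 'z': factor to Term → z Term1 with Term1 → x | Term.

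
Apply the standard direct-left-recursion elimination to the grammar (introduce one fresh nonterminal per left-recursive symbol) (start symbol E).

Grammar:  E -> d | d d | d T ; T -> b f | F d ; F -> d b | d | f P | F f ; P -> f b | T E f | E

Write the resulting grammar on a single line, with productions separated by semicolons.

F is directly left-recursive.
For F: α = {f}, β = {d b, d, f P}. Rewrite as F → β F' and F' → α F' | ε.

E -> d | d d | d T; T -> b f | F d; F -> d b F' | d F' | f P F'; P -> f b | T E f | E; F' -> f F' | ε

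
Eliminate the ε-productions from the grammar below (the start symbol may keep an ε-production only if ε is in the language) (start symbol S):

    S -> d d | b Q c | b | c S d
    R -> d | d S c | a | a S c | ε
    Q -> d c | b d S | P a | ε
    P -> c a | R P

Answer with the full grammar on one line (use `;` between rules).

The nullable symbols are {Q, R}.
ε ∉ L(G), so no ε-production is kept.
For each production, add variants omitting each subset of nullable occurrences: S → b Q c gives b Q c | b c.

S -> d d | b Q c | b c | b | c S d; R -> d | d S c | a | a S c; Q -> d c | b d S | P a; P -> c a | R P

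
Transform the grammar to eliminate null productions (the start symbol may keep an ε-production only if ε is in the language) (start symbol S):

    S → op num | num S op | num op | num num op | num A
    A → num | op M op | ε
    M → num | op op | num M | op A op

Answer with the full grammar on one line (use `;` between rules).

S → op num | num S op | num op | num num op | num A | num; A → num | op M op; M → num | op op | num M | op A op

Nullable set = {A}.
ε ∉ L(G), so no ε-production is kept.
Expand every rule over subsets of its nullable positions: S → num A gives num A | num.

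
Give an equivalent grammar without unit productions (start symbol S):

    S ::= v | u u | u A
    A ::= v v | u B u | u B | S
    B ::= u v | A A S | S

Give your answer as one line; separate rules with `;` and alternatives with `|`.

S ::= v | u u | u A; A ::= v | u u | u A | v v | u B u | u B; B ::= u v | A A S | v | u u | u A

Unit pairs: A ⇒* {S}; B ⇒* {S}.
Replace each nonterminal's rules with the union of the non-unit rules of every nonterminal it unit-derives.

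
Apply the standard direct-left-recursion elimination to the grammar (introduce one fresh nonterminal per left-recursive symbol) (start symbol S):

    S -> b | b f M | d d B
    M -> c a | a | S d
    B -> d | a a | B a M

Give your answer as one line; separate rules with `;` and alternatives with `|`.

S -> b | b f M | d d B; M -> c a | a | S d; B -> d B' | a a B'; B' -> a M B' | ε

B is directly left-recursive.
For B: α = {a M}, β = {d, a a}. Rewrite as B → β B' and B' → α B' | ε.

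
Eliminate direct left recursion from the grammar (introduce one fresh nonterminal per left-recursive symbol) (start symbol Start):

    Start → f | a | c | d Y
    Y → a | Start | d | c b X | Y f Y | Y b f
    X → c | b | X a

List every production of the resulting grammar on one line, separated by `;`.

Start → f | a | c | d Y; Y → a Y1 | Start Y1 | d Y1 | c b X Y1; X → c X1 | b X1; Y1 → f Y Y1 | b f Y1 | ε; X1 → a X1 | ε

Directly left-recursive nonterminals: Y, X.
For Y: α = {f Y, b f}, β = {a, Start, d, c b X}. Rewrite as Y → β Y1 and Y1 → α Y1 | ε.
For X: α = {a}, β = {c, b}. Rewrite as X → β X1 and X1 → α X1 | ε.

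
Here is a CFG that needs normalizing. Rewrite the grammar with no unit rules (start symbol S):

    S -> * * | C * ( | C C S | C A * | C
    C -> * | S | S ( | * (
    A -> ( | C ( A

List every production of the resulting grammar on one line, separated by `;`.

S -> * | S ( | * ( | * * | C * ( | C C S | C A *; C -> * | S ( | * ( | * * | C * ( | C C S | C A *; A -> ( | C ( A

Unit pairs: C ⇒* {S}; S ⇒* {C}.
For every A with A ⇒* B via unit rules, add B's non-unit alternatives to A; then delete every rule of the form X → Y.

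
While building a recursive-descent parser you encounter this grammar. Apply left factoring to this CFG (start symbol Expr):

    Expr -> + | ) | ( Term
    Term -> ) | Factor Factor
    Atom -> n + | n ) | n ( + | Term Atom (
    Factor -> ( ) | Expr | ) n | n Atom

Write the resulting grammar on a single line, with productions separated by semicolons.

Atom has alternatives sharing prefix 'n': factor to Atom → n Atom1 with Atom1 → + | ) | ( +.

Expr -> + | ) | ( Term; Term -> ) | Factor Factor; Atom -> Term Atom ( | n Atom1; Factor -> ( ) | Expr | ) n | n Atom; Atom1 -> + | ) | ( +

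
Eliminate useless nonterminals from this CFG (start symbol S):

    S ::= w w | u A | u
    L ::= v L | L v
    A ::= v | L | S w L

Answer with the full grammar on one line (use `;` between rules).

S ::= w w | u A | u; A ::= v

Generating nonterminals: {A, S}.
Reachable from S after that: {A, S}.
Removed useless symbols: {L} and every production mentioning them.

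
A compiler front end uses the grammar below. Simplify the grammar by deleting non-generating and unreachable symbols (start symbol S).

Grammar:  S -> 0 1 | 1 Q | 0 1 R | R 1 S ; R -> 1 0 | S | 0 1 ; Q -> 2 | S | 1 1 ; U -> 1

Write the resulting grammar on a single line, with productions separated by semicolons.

S -> 0 1 | 1 Q | 0 1 R | R 1 S; R -> 1 0 | S | 0 1; Q -> 2 | S | 1 1

Generating nonterminals: {Q, R, S, U}.
Reachable from S after that: {Q, R, S}.
Removed useless symbols: {U} and every production mentioning them.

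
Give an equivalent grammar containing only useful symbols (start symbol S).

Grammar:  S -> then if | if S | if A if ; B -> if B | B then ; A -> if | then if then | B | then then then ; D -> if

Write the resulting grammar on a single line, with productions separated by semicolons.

S -> then if | if S | if A if; A -> if | then if then | then then then

Generating nonterminals: {A, D, S}.
Reachable from S after that: {A, S}.
Removed useless symbols: {B, D} and every production mentioning them.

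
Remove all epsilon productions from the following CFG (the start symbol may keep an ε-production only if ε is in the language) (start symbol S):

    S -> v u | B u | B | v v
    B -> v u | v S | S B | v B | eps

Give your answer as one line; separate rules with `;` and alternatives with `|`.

The nullable symbols are {B, S}.
ε ∈ L(G) since S is nullable, so keep S → ε.
Add the nullable-subset variants: S → B u gives B u | u. B → v S gives v S | v. B → S B gives S B | S.

S -> v u | B u | u | B | v v | eps; B -> v u | v S | v | S B | S | v B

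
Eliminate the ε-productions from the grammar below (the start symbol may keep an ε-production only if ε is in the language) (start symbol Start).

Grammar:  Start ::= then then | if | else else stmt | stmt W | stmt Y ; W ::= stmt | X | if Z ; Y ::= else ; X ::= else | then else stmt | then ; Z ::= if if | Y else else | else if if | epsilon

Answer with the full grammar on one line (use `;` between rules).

Start ::= then then | if | else else stmt | stmt W | stmt Y; W ::= stmt | X | if Z | if; Y ::= else; X ::= else | then else stmt | then; Z ::= if if | Y else else | else if if

Nullable nonterminals: {Z}.
ε ∉ L(G), so no ε-production is kept.
Expand every rule over subsets of its nullable positions: W → if Z gives if Z | if.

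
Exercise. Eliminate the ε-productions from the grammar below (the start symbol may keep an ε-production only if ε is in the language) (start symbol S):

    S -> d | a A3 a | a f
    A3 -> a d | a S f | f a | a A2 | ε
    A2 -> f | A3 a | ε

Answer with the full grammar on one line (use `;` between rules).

S -> d | a A3 a | a a | a f; A3 -> a d | a S f | f a | a A2 | a; A2 -> f | A3 a | a

Nullable set = {A2, A3}.
ε ∉ L(G), so no ε-production is kept.
Add the nullable-subset variants: S → a A3 a gives a A3 a | a a. A3 → a A2 gives a A2 | a. A2 → A3 a gives A3 a | a.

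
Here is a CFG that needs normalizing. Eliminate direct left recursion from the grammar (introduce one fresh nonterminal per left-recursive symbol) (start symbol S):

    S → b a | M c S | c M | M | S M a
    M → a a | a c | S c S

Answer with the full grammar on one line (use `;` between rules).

S → b a S' | M c S S' | c M S' | M S'; M → a a | a c | S c S; S' → M a S' | ε

Directly left-recursive nonterminal: S.
For S: α = {M a}, β = {b a, M c S, c M, M}. Rewrite as S → β S' and S' → α S' | ε.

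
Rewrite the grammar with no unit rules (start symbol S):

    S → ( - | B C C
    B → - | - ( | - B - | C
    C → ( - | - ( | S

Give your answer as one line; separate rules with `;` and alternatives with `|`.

S → ( - | B C C; B → - | - ( | - B - | ( - | B C C; C → ( - | - ( | B C C

Unit pairs: B ⇒* {C, S}; C ⇒* {S}.
Replace each nonterminal's rules with the union of the non-unit rules of every nonterminal it unit-derives.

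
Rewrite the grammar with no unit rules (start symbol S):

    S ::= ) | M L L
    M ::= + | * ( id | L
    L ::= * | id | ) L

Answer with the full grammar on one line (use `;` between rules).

S ::= ) | M L L; M ::= * | id | ) L | + | * ( id; L ::= * | id | ) L

Unit pairs: M ⇒* {L}.
For each unit pair (A, B), copy every non-unit production of B to A, then drop all unit productions.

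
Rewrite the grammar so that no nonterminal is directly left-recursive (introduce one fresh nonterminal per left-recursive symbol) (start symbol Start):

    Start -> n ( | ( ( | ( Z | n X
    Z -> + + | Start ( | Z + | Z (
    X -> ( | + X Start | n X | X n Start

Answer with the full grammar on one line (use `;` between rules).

Z, X are directly left-recursive.
For Z: α = {+, (}, β = {+ +, Start (}. Rewrite as Z → β Z1 and Z1 → α Z1 | ε.
For X: α = {n Start}, β = {(, + X Start, n X}. Rewrite as X → β X1 and X1 → α X1 | ε.

Start -> n ( | ( ( | ( Z | n X; Z -> + + Z1 | Start ( Z1; X -> ( X1 | + X Start X1 | n X X1; Z1 -> + Z1 | ( Z1 | ε; X1 -> n Start X1 | ε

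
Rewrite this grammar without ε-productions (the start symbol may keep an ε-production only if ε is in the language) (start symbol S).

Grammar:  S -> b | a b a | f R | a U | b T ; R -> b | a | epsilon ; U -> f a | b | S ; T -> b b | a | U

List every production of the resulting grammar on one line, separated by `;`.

Nullable nonterminals: {R}.
ε ∉ L(G), so no ε-production is kept.
Add the nullable-subset variants: S → f R gives f R | f.

S -> b | a b a | f R | f | a U | b T; R -> b | a; U -> f a | b | S; T -> b b | a | U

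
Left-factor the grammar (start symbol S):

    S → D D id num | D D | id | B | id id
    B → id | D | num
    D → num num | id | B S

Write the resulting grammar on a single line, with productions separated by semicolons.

S has alternatives sharing prefix 'D D': factor to S → D D S' with S' → id num | ε.
S has alternatives sharing prefix 'id': factor to S → id S'' with S'' → ε | id.

S → B | D D S' | id S''; B → id | D | num; D → num num | id | B S; S' → id num | eps; S'' → eps | id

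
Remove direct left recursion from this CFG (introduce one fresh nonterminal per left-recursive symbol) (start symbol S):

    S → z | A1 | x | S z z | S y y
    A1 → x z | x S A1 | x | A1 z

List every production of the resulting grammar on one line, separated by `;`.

Left recursion appears on S, A1.
For S: α = {z z, y y}, β = {z, A1, x}. Rewrite as S → β S' and S' → α S' | ε.
For A1: α = {z}, β = {x z, x S A1, x}. Rewrite as A1 → β A1' and A1' → α A1' | ε.

S → z S' | A1 S' | x S'; A1 → x z A1' | x S A1 A1' | x A1'; S' → z z S' | y y S' | ε; A1' → z A1' | ε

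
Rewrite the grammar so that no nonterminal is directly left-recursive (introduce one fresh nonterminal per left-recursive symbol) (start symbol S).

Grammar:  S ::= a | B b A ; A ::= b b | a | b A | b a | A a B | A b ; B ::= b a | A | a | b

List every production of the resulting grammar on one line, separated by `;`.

Directly left-recursive nonterminal: A.
For A: α = {a B, b}, β = {b b, a, b A, b a}. Rewrite as A → β A' and A' → α A' | ε.

S ::= a | B b A; A ::= b b A' | a A' | b A A' | b a A'; B ::= b a | A | a | b; A' ::= a B A' | b A' | ε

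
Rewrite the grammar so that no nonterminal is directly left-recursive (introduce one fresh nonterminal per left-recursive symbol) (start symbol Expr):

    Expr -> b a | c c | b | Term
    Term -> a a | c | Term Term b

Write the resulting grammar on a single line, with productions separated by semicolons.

Left recursion appears on Term.
For Term: α = {Term b}, β = {a a, c}. Rewrite as Term → β Term1 and Term1 → α Term1 | ε.

Expr -> b a | c c | b | Term; Term -> a a Term1 | c Term1; Term1 -> Term b Term1 | eps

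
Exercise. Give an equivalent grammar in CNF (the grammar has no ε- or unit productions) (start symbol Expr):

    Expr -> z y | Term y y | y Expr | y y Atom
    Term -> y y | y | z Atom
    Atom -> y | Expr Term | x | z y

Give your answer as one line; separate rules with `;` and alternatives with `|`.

Introduce a nonterminal for each terminal appearing in a rule of length ≥ 2: X1 → z, X2 → y.
Binarize each right-hand side of length ≥ 3 by chaining fresh nonterminals (Y1, Y2, …): affected rules were Expr → Term X2 X2; Expr → X2 X2 Atom.

Expr -> X1 X2 | Term Y1 | X2 Expr | X2 Y2; Term -> X2 X2 | y | X1 Atom; Atom -> y | Expr Term | x | X1 X2; X1 -> z; X2 -> y; Y1 -> X2 X2; Y2 -> X2 Atom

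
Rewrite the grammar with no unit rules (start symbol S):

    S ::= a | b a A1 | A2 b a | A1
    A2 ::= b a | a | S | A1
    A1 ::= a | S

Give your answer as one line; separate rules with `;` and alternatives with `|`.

S ::= a | b a A1 | A2 b a; A2 ::= b a | a | b a A1 | A2 b a; A1 ::= a | b a A1 | A2 b a

Unit pairs: A1 ⇒* {S}; A2 ⇒* {A1, S}; S ⇒* {A1}.
For every A with A ⇒* B via unit rules, add B's non-unit alternatives to A; then delete every rule of the form X → Y.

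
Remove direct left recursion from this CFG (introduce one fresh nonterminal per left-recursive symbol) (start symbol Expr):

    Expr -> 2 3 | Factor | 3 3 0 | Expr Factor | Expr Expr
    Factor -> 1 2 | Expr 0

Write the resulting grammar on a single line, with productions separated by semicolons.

Expr -> 2 3 Expr1 | Factor Expr1 | 3 3 0 Expr1; Factor -> 1 2 | Expr 0; Expr1 -> Factor Expr1 | Expr Expr1 | ε

Directly left-recursive nonterminal: Expr.
For Expr: α = {Factor, Expr}, β = {2 3, Factor, 3 3 0}. Rewrite as Expr → β Expr1 and Expr1 → α Expr1 | ε.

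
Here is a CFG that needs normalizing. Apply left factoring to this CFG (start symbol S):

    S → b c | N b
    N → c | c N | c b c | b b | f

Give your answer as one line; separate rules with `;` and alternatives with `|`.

N has alternatives sharing prefix 'c': factor to N → c N' with N' → ε | N | b c.

S → b c | N b; N → b b | f | c N'; N' → epsilon | N | b c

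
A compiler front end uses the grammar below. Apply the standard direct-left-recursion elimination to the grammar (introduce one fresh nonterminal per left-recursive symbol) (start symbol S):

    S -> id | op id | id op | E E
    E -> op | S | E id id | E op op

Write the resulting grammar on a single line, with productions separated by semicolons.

S -> id | op id | id op | E E; E -> op E' | S E'; E' -> id id E' | op op E' | eps

E is directly left-recursive.
For E: α = {id id, op op}, β = {op, S}. Rewrite as E → β E' and E' → α E' | ε.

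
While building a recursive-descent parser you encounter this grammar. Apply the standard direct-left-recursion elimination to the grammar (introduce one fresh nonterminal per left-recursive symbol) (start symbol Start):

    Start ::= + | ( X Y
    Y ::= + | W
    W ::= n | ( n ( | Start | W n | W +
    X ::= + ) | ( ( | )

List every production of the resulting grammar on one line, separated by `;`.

Start ::= + | ( X Y; Y ::= + | W; W ::= n W1 | ( n ( W1 | Start W1; X ::= + ) | ( ( | ); W1 ::= n W1 | + W1 | ε

Left recursion appears on W.
For W: α = {n, +}, β = {n, ( n (, Start}. Rewrite as W → β W1 and W1 → α W1 | ε.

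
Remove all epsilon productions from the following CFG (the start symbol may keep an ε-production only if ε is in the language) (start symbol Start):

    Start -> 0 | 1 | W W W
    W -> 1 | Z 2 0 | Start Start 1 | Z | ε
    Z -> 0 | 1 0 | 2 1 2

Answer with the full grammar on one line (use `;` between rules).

Start -> 0 | 1 | W W W | W W | W | ε; W -> 1 | Z 2 0 | Start Start 1 | Start 1 | Z; Z -> 0 | 1 0 | 2 1 2

Nullable set = {Start, W}.
ε ∈ L(G) since Start is nullable, so keep Start → ε.
For each production, add variants omitting each subset of nullable occurrences: Start → W W W gives W W W | W W | W. W → Start Start 1 gives Start Start 1 | Start 1.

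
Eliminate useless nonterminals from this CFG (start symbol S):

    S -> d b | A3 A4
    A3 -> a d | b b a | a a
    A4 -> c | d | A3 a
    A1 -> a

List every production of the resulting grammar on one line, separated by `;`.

S -> d b | A3 A4; A3 -> a d | b b a | a a; A4 -> c | d | A3 a

Generating nonterminals: {A1, A3, A4, S}.
Reachable from S after that: {A3, A4, S}.
Removed useless symbols: {A1} and every production mentioning them.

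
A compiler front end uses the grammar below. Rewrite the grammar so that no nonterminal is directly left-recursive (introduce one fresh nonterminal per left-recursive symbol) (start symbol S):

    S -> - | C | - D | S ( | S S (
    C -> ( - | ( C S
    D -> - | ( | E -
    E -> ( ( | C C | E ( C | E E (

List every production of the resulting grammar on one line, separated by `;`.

Left recursion appears on S, E.
For S: α = {(, S (}, β = {-, C, - D}. Rewrite as S → β S' and S' → α S' | ε.
For E: α = {( C, E (}, β = {( (, C C}. Rewrite as E → β E' and E' → α E' | ε.

S -> - S' | C S' | - D S'; C -> ( - | ( C S; D -> - | ( | E -; E -> ( ( E' | C C E'; S' -> ( S' | S ( S' | ε; E' -> ( C E' | E ( E' | ε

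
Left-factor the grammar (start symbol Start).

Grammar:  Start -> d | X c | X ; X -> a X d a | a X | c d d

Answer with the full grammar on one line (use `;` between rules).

Start has alternatives sharing prefix 'X': factor to Start → X Start1 with Start1 → c | ε.
X has alternatives sharing prefix 'a X': factor to X → a X X1 with X1 → d a | ε.

Start -> d | X Start1; X -> c d d | a X X1; Start1 -> c | epsilon; X1 -> d a | epsilon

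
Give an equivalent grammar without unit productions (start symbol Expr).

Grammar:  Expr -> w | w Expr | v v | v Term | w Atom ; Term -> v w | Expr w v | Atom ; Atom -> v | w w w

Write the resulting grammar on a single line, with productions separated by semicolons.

Expr -> w | w Expr | v v | v Term | w Atom; Term -> v w | Expr w v | v | w w w; Atom -> v | w w w

Unit pairs: Term ⇒* {Atom}.
For each unit pair (A, B), copy every non-unit production of B to A, then drop all unit productions.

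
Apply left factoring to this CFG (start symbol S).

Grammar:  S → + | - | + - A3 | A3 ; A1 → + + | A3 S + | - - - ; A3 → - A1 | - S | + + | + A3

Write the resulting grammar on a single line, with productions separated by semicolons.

S → - | A3 | + S'; A1 → + + | A3 S + | - - -; A3 → - A3' | + A3''; S' → ε | - A3; A3' → A1 | S; A3'' → + | A3

S has alternatives sharing prefix '+': factor to S → + S' with S' → ε | - A3.
A3 has alternatives sharing prefix '-': factor to A3 → - A3' with A3' → A1 | S.
A3 has alternatives sharing prefix '+': factor to A3 → + A3'' with A3'' → + | A3.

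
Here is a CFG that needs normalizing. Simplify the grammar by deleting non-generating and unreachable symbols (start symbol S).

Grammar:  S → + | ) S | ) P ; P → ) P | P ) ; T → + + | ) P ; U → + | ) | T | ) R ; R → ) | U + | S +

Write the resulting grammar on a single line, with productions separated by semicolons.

S → + | ) S

Generating nonterminals: {R, S, T, U}.
Reachable from S after that: {S}.
Removed useless symbols: {P, R, T, U} and every production mentioning them.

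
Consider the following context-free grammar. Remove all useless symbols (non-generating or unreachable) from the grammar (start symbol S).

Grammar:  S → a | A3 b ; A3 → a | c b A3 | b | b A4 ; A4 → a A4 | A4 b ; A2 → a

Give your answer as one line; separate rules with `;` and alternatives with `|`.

Generating nonterminals: {A2, A3, S}.
Reachable from S after that: {A3, S}.
Removed useless symbols: {A2, A4} and every production mentioning them.

S → a | A3 b; A3 → a | c b A3 | b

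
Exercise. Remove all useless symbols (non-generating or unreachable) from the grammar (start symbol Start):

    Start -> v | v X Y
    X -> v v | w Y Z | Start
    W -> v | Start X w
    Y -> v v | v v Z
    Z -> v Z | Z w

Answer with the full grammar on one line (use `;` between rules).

Generating nonterminals: {Start, W, X, Y}.
Reachable from Start after that: {Start, X, Y}.
Removed useless symbols: {W, Z} and every production mentioning them.

Start -> v | v X Y; X -> v v | Start; Y -> v v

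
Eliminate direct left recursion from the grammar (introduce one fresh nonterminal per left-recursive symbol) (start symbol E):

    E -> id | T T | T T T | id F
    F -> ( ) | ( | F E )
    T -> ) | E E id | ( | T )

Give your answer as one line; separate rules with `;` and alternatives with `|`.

E -> id | T T | T T T | id F; F -> ( ) F' | ( F'; T -> ) T' | E E id T' | ( T'; F' -> E ) F' | ε; T' -> ) T' | ε

Directly left-recursive nonterminals: F, T.
For F: α = {E )}, β = {( ), (}. Rewrite as F → β F' and F' → α F' | ε.
For T: α = {)}, β = {), E E id, (}. Rewrite as T → β T' and T' → α T' | ε.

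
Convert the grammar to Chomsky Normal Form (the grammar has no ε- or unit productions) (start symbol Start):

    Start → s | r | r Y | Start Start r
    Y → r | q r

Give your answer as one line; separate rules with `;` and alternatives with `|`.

Start → s | r | X1 Y | Start Y1; Y → r | X2 X1; X1 → r; X2 → q; Y1 → Start X1

Introduce a nonterminal for each terminal appearing in a rule of length ≥ 2: X1 → r, X2 → q.
Binarize each right-hand side of length ≥ 3 by chaining fresh nonterminals (Y1, Y2, …): affected rules were Start → Start Start X1.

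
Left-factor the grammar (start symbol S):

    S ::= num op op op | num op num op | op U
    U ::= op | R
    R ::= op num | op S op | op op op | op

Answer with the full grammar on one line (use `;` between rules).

S has alternatives sharing prefix 'num op': factor to S → num op S' with S' → op op | num op.
R has alternatives sharing prefix 'op': factor to R → op R' with R' → num | S op | op op | ε.

S ::= op U | num op S'; U ::= op | R; R ::= op R'; S' ::= op op | num op; R' ::= num | S op | op op | ε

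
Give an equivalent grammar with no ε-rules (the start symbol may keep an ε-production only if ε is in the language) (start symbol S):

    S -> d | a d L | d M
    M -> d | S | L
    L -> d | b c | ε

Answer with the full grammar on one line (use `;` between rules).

The nullable symbols are {L, M}.
ε ∉ L(G), so no ε-production is kept.
Expand every rule over subsets of its nullable positions: S → a d L gives a d L | a d.

S -> d | a d L | a d | d M; M -> d | S | L; L -> d | b c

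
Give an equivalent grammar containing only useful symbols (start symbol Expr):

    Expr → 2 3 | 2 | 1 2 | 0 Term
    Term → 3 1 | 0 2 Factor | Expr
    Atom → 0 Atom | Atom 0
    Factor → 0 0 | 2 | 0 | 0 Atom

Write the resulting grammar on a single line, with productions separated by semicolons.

Generating nonterminals: {Expr, Factor, Term}.
Reachable from Expr after that: {Expr, Factor, Term}.
Removed useless symbols: {Atom} and every production mentioning them.

Expr → 2 3 | 2 | 1 2 | 0 Term; Term → 3 1 | 0 2 Factor | Expr; Factor → 0 0 | 2 | 0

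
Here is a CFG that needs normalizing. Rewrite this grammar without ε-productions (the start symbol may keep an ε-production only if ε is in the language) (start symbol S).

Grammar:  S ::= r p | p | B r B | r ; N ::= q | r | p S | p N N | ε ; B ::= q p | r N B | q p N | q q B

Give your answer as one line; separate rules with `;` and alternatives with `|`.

S ::= r p | p | B r B | r; N ::= q | r | p S | p N N | p N | p; B ::= q p | r N B | r B | q p N | q q B

The nullable symbols are {N}.
ε ∉ L(G), so no ε-production is kept.
Expand every rule over subsets of its nullable positions: N → p N N gives p N N | p N | p. B → r N B gives r N B | r B.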